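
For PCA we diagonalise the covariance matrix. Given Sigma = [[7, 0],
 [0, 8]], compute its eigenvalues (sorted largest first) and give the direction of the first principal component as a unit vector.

Step 1 — characteristic polynomial of 2×2 Sigma:
  det(Sigma - λI) = λ² - trace · λ + det = 0.
  trace = 7 + 8 = 15, det = 7·8 - (0)² = 56.
Step 2 — discriminant:
  Δ = trace² - 4·det = 225 - 224 = 1.
Step 3 — eigenvalues:
  λ = (trace ± √Δ)/2 = (15 ± 1)/2,
  λ_1 = 8,  λ_2 = 7.

Step 4 — unit eigenvector for λ_1: Sigma is diagonal, so its eigenvectors are the coordinate axes. λ_1 = 8 is the diagonal entry on the second coordinate axis, hence
  v_1 = (0, 1) (||v_1|| = 1).

λ_1 = 8,  λ_2 = 7;  v_1 ≈ (0, 1)


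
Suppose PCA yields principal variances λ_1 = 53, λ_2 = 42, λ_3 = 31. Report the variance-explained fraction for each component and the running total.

Step 1 — total variance = trace(Sigma) = Σ λ_i = 53 + 42 + 31 = 126.

Step 2 — fraction explained by component i = λ_i / Σ λ:
  PC1: 53/126 = 0.4206
  PC2: 42/126 = 0.3333
  PC3: 31/126 = 0.246

Step 3 — cumulative fraction after k components = (λ_1 + ... + λ_k) / Σ λ:
  k = 1: 53/126 = 0.4206
  k = 2: (53 + 42)/126 = 95/126 = 0.754
  k = 3: (53 + 42 + 31)/126 = 126/126 = 1

Summary (fraction, with percent):

explained: PC1 0.4206 (42.06%), PC2 0.3333 (33.33%), PC3 0.246 (24.6%);  cumulative: 0.4206, 0.754, 1


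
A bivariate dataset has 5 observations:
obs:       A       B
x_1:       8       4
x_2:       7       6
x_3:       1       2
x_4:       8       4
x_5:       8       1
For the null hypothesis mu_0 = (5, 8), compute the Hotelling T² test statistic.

Step 1 — sample mean vector:
  mean(A) = (8 + 7 + 1 + 8 + 8) / 5 = 32/5 = 6.4
  mean(B) = (4 + 6 + 2 + 4 + 1) / 5 = 17/5 = 3.4
  x̄ = (6.4, 3.4),  deviation x̄ - mu_0 = (6.4, 3.4) - (5, 8) = (1.4, -4.6).

Step 2 — sample covariance matrix, S[i,j] = (1/(n-1)) · Σ_k (x_{k,i} - mean_i) · (x_{k,j} - mean_j), divisor n-1 = 4:
  S[A,A] = ((1.6)·(1.6) + (0.6)·(0.6) + (-5.4)·(-5.4) + (1.6)·(1.6) + (1.6)·(1.6)) / 4 = 37.2/4 = 9.3
  S[A,B] = ((1.6)·(0.6) + (0.6)·(2.6) + (-5.4)·(-1.4) + (1.6)·(0.6) + (1.6)·(-2.4)) / 4 = 7.2/4 = 1.8
  S[B,B] = ((0.6)·(0.6) + (2.6)·(2.6) + (-1.4)·(-1.4) + (0.6)·(0.6) + (-2.4)·(-2.4)) / 4 = 15.2/4 = 3.8
  S = [[9.3, 1.8],
 [1.8, 3.8]].

Step 3 — invert S. det(S) = 9.3·3.8 - (1.8)² = 32.1.
  S^{-1} = (1/det) · [[d, -b], [-b, a]] = [[0.1184, -0.0561],
 [-0.0561, 0.2897]].

Step 4 — quadratic form (x̄ - mu_0)^T · S^{-1} · (x̄ - mu_0):
  S^{-1} · (x̄ - mu_0) = (0.4237, -1.4112),
  (x̄ - mu_0)^T · [...] = (1.4)·(0.4237) + (-4.6)·(-1.4112) = 7.0847.

Step 5 — scale by n: T² = 5 · 7.0847 = 35.4237.

T² ≈ 35.4237


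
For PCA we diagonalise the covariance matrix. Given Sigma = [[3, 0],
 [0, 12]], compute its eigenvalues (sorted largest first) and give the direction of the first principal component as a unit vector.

Step 1 — characteristic polynomial of 2×2 Sigma:
  det(Sigma - λI) = λ² - trace · λ + det = 0.
  trace = 3 + 12 = 15, det = 3·12 - (0)² = 36.
Step 2 — discriminant:
  Δ = trace² - 4·det = 225 - 144 = 81.
Step 3 — eigenvalues:
  λ = (trace ± √Δ)/2 = (15 ± 9)/2,
  λ_1 = 12,  λ_2 = 3.

Step 4 — unit eigenvector for λ_1: Sigma is diagonal, so its eigenvectors are the coordinate axes. λ_1 = 12 is the diagonal entry on the second coordinate axis, hence
  v_1 = (0, 1) (||v_1|| = 1).

λ_1 = 12,  λ_2 = 3;  v_1 ≈ (0, 1)


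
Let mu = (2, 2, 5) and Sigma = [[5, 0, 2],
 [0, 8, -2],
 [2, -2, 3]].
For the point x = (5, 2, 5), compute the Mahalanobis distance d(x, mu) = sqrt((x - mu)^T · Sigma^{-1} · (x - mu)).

Step 1 — centre the observation: (x - mu) = (3, 0, 0).

Step 2 — invert Sigma (cofactor / det for 3×3, or solve directly):
  Sigma^{-1} = [[0.2941, -0.0588, -0.2353],
 [-0.0588, 0.1618, 0.1471],
 [-0.2353, 0.1471, 0.5882]].

Step 3 — form the quadratic (x - mu)^T · Sigma^{-1} · (x - mu):
  Sigma^{-1} · (x - mu) = (0.8824, -0.1765, -0.7059).
  (x - mu)^T · [Sigma^{-1} · (x - mu)] = (3)·(0.8824) + (0)·(-0.1765) + (0)·(-0.7059) = 2.6471.

Step 4 — take square root: d = √(2.6471) ≈ 1.627.

d(x, mu) = √(2.6471) ≈ 1.627


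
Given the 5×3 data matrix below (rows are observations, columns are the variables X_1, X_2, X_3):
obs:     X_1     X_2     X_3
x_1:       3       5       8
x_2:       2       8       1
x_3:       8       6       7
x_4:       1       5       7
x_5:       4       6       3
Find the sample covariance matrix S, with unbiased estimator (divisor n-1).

Step 1 — column means:
  mean(X_1) = (3 + 2 + 8 + 1 + 4) / 5 = 18/5 = 3.6
  mean(X_2) = (5 + 8 + 6 + 5 + 6) / 5 = 30/5 = 6
  mean(X_3) = (8 + 1 + 7 + 7 + 3) / 5 = 26/5 = 5.2

Step 2 — sample covariance S[i,j] = (1/(n-1)) · Σ_k (x_{k,i} - mean_i) · (x_{k,j} - mean_j), with n-1 = 4.
  S[X_1,X_1] = ((-0.6)·(-0.6) + (-1.6)·(-1.6) + (4.4)·(4.4) + (-2.6)·(-2.6) + (0.4)·(0.4)) / 4 = 29.2/4 = 7.3
  S[X_1,X_2] = ((-0.6)·(-1) + (-1.6)·(2) + (4.4)·(0) + (-2.6)·(-1) + (0.4)·(0)) / 4 = 0/4 = 0
  S[X_1,X_3] = ((-0.6)·(2.8) + (-1.6)·(-4.2) + (4.4)·(1.8) + (-2.6)·(1.8) + (0.4)·(-2.2)) / 4 = 7.4/4 = 1.85
  S[X_2,X_2] = ((-1)·(-1) + (2)·(2) + (0)·(0) + (-1)·(-1) + (0)·(0)) / 4 = 6/4 = 1.5
  S[X_2,X_3] = ((-1)·(2.8) + (2)·(-4.2) + (0)·(1.8) + (-1)·(1.8) + (0)·(-2.2)) / 4 = -13/4 = -3.25
  S[X_3,X_3] = ((2.8)·(2.8) + (-4.2)·(-4.2) + (1.8)·(1.8) + (1.8)·(1.8) + (-2.2)·(-2.2)) / 4 = 36.8/4 = 9.2

S is symmetric (S[j,i] = S[i,j]). Assembling:

S = [[7.3, 0, 1.85],
 [0, 1.5, -3.25],
 [1.85, -3.25, 9.2]]


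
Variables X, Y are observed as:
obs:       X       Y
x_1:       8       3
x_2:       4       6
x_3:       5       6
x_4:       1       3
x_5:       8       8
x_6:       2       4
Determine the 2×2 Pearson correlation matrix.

Step 1 — column means:
  mean(X) = (8 + 4 + 5 + 1 + 8 + 2) / 6 = 28/6 = 4.6667
  mean(Y) = (3 + 6 + 6 + 3 + 8 + 4) / 6 = 30/6 = 5

Step 2 — sample variances and covariances s[i,j] = (1/(n-1)) · Σ_k (x_{k,i} - mean_i) · (x_{k,j} - mean_j), with n-1 = 5:
  s[X,X] = ((3.3333)·(3.3333) + (-0.6667)·(-0.6667) + (0.3333)·(0.3333) + (-3.6667)·(-3.6667) + (3.3333)·(3.3333) + (-2.6667)·(-2.6667)) / 5 = 43.3333/5 = 8.6667
  s[X,Y] = ((3.3333)·(-2) + (-0.6667)·(1) + (0.3333)·(1) + (-3.6667)·(-2) + (3.3333)·(3) + (-2.6667)·(-1)) / 5 = 13/5 = 2.6
  s[Y,Y] = ((-2)·(-2) + (1)·(1) + (1)·(1) + (-2)·(-2) + (3)·(3) + (-1)·(-1)) / 5 = 20/5 = 4
  Sample standard deviations s_i = √(s[i,i]):
  s(X) = √(8.6667) = 2.9439
  s(Y) = √(4) = 2

Step 3 — r_{ij} = s_{ij} / (s_i · s_j):
  r[X,X] = 1 (diagonal).
  r[X,Y] = 2.6 / (2.9439 · 2) = 2.6 / 5.8878 = 0.4416
  r[Y,Y] = 1 (diagonal).

R is symmetric with unit diagonal. Assembling:

R = [[1, 0.4416],
 [0.4416, 1]]


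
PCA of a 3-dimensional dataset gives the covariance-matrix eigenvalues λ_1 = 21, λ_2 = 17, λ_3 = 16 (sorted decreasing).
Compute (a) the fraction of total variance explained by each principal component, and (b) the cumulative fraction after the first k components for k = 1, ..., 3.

Step 1 — total variance = trace(Sigma) = Σ λ_i = 21 + 17 + 16 = 54.

Step 2 — fraction explained by component i = λ_i / Σ λ:
  PC1: 21/54 = 0.3889
  PC2: 17/54 = 0.3148
  PC3: 16/54 = 0.2963

Step 3 — cumulative fraction after k components = (λ_1 + ... + λ_k) / Σ λ:
  k = 1: 21/54 = 0.3889
  k = 2: (21 + 17)/54 = 38/54 = 0.7037
  k = 3: (21 + 17 + 16)/54 = 54/54 = 1

Summary (fraction, with percent):

explained: PC1 0.3889 (38.89%), PC2 0.3148 (31.48%), PC3 0.2963 (29.63%);  cumulative: 0.3889, 0.7037, 1


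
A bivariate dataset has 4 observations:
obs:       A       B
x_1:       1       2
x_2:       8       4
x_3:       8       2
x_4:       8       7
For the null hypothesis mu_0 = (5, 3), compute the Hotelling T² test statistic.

Step 1 — sample mean vector:
  mean(A) = (1 + 8 + 8 + 8) / 4 = 25/4 = 6.25
  mean(B) = (2 + 4 + 2 + 7) / 4 = 15/4 = 3.75
  x̄ = (6.25, 3.75),  deviation x̄ - mu_0 = (6.25, 3.75) - (5, 3) = (1.25, 0.75).

Step 2 — sample covariance matrix, S[i,j] = (1/(n-1)) · Σ_k (x_{k,i} - mean_i) · (x_{k,j} - mean_j), divisor n-1 = 3:
  S[A,A] = ((-5.25)·(-5.25) + (1.75)·(1.75) + (1.75)·(1.75) + (1.75)·(1.75)) / 3 = 36.75/3 = 12.25
  S[A,B] = ((-5.25)·(-1.75) + (1.75)·(0.25) + (1.75)·(-1.75) + (1.75)·(3.25)) / 3 = 12.25/3 = 4.0833
  S[B,B] = ((-1.75)·(-1.75) + (0.25)·(0.25) + (-1.75)·(-1.75) + (3.25)·(3.25)) / 3 = 16.75/3 = 5.5833
  S = [[12.25, 4.0833],
 [4.0833, 5.5833]].

Step 3 — invert S. det(S) = 12.25·5.5833 - (4.0833)² = 51.7222.
  S^{-1} = (1/det) · [[d, -b], [-b, a]] = [[0.1079, -0.0789],
 [-0.0789, 0.2368]].

Step 4 — quadratic form (x̄ - mu_0)^T · S^{-1} · (x̄ - mu_0):
  S^{-1} · (x̄ - mu_0) = (0.0757, 0.0789),
  (x̄ - mu_0)^T · [...] = (1.25)·(0.0757) + (0.75)·(0.0789) = 0.1539.

Step 5 — scale by n: T² = 4 · 0.1539 = 0.6155.

T² ≈ 0.6155


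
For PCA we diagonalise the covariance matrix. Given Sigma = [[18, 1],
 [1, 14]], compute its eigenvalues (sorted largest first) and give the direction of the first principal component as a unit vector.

Step 1 — characteristic polynomial of 2×2 Sigma:
  det(Sigma - λI) = λ² - trace · λ + det = 0.
  trace = 18 + 14 = 32, det = 18·14 - (1)² = 251.
Step 2 — discriminant:
  Δ = trace² - 4·det = 1024 - 1004 = 20.
Step 3 — eigenvalues:
  λ = (trace ± √Δ)/2 = (32 ± 4.4721)/2,
  λ_1 = 18.2361,  λ_2 = 13.7639.

Step 4 — unit eigenvector for λ_1: solve (Sigma - λ_1 I)v = 0. First row:
  (18 - 18.2361)·v_x + (1)·v_y = 0, i.e. (-0.2361)·v_x + (1)·v_y = 0,
  so v ∝ (b, λ_1 - a) = (1, 0.2361) = u.
  ||u|| = √((1)² + (0.2361)²) = √(1.0557) ≈ 1.0275,
  v_1 = u/||u|| ≈ (0.9732, 0.2298) (||v_1|| = 1).

λ_1 = 18.2361,  λ_2 = 13.7639;  v_1 ≈ (0.9732, 0.2298)


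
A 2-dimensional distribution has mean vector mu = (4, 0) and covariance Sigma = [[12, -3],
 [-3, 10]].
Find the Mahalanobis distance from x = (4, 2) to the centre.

Step 1 — centre the observation: (x - mu) = (0, 2).

Step 2 — invert Sigma. det(Sigma) = 12·10 - (-3)² = 111.
  Sigma^{-1} = (1/det) · [[d, -b], [-b, a]] = [[0.0901, 0.027],
 [0.027, 0.1081]].

Step 3 — form the quadratic (x - mu)^T · Sigma^{-1} · (x - mu):
  Sigma^{-1} · (x - mu) = (0.0541, 0.2162).
  (x - mu)^T · [Sigma^{-1} · (x - mu)] = (0)·(0.0541) + (2)·(0.2162) = 0.4324.

Step 4 — take square root: d = √(0.4324) ≈ 0.6576.

d(x, mu) = √(0.4324) ≈ 0.6576


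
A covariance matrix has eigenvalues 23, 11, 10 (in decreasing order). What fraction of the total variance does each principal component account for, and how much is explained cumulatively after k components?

Step 1 — total variance = trace(Sigma) = Σ λ_i = 23 + 11 + 10 = 44.

Step 2 — fraction explained by component i = λ_i / Σ λ:
  PC1: 23/44 = 0.5227
  PC2: 11/44 = 0.25
  PC3: 10/44 = 0.2273

Step 3 — cumulative fraction after k components = (λ_1 + ... + λ_k) / Σ λ:
  k = 1: 23/44 = 0.5227
  k = 2: (23 + 11)/44 = 34/44 = 0.7727
  k = 3: (23 + 11 + 10)/44 = 44/44 = 1

Summary (fraction, with percent):

explained: PC1 0.5227 (52.27%), PC2 0.25 (25%), PC3 0.2273 (22.73%);  cumulative: 0.5227, 0.7727, 1


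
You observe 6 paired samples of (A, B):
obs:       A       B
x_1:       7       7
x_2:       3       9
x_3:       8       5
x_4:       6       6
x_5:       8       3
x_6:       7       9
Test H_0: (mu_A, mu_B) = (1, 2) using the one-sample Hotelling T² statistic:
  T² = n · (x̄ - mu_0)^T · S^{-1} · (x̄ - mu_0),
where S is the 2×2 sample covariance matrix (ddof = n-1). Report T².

Step 1 — sample mean vector:
  mean(A) = (7 + 3 + 8 + 6 + 8 + 7) / 6 = 39/6 = 6.5
  mean(B) = (7 + 9 + 5 + 6 + 3 + 9) / 6 = 39/6 = 6.5
  x̄ = (6.5, 6.5),  deviation x̄ - mu_0 = (6.5, 6.5) - (1, 2) = (5.5, 4.5).

Step 2 — sample covariance matrix, S[i,j] = (1/(n-1)) · Σ_k (x_{k,i} - mean_i) · (x_{k,j} - mean_j), divisor n-1 = 5:
  S[A,A] = ((0.5)·(0.5) + (-3.5)·(-3.5) + (1.5)·(1.5) + (-0.5)·(-0.5) + (1.5)·(1.5) + (0.5)·(0.5)) / 5 = 17.5/5 = 3.5
  S[A,B] = ((0.5)·(0.5) + (-3.5)·(2.5) + (1.5)·(-1.5) + (-0.5)·(-0.5) + (1.5)·(-3.5) + (0.5)·(2.5)) / 5 = -14.5/5 = -2.9
  S[B,B] = ((0.5)·(0.5) + (2.5)·(2.5) + (-1.5)·(-1.5) + (-0.5)·(-0.5) + (-3.5)·(-3.5) + (2.5)·(2.5)) / 5 = 27.5/5 = 5.5
  S = [[3.5, -2.9],
 [-2.9, 5.5]].

Step 3 — invert S. det(S) = 3.5·5.5 - (-2.9)² = 10.84.
  S^{-1} = (1/det) · [[d, -b], [-b, a]] = [[0.5074, 0.2675],
 [0.2675, 0.3229]].

Step 4 — quadratic form (x̄ - mu_0)^T · S^{-1} · (x̄ - mu_0):
  S^{-1} · (x̄ - mu_0) = (3.9945, 2.9244),
  (x̄ - mu_0)^T · [...] = (5.5)·(3.9945) + (4.5)·(2.9244) = 35.1292.

Step 5 — scale by n: T² = 6 · 35.1292 = 210.7749.

T² ≈ 210.7749


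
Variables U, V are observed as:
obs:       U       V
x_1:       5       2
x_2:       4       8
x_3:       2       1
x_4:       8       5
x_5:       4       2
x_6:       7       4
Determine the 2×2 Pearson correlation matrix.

Step 1 — column means:
  mean(U) = (5 + 4 + 2 + 8 + 4 + 7) / 6 = 30/6 = 5
  mean(V) = (2 + 8 + 1 + 5 + 2 + 4) / 6 = 22/6 = 3.6667

Step 2 — sample variances and covariances s[i,j] = (1/(n-1)) · Σ_k (x_{k,i} - mean_i) · (x_{k,j} - mean_j), with n-1 = 5:
  s[U,U] = ((0)·(0) + (-1)·(-1) + (-3)·(-3) + (3)·(3) + (-1)·(-1) + (2)·(2)) / 5 = 24/5 = 4.8
  s[U,V] = ((0)·(-1.6667) + (-1)·(4.3333) + (-3)·(-2.6667) + (3)·(1.3333) + (-1)·(-1.6667) + (2)·(0.3333)) / 5 = 10/5 = 2
  s[V,V] = ((-1.6667)·(-1.6667) + (4.3333)·(4.3333) + (-2.6667)·(-2.6667) + (1.3333)·(1.3333) + (-1.6667)·(-1.6667) + (0.3333)·(0.3333)) / 5 = 33.3333/5 = 6.6667
  Sample standard deviations s_i = √(s[i,i]):
  s(U) = √(4.8) = 2.1909
  s(V) = √(6.6667) = 2.582

Step 3 — r_{ij} = s_{ij} / (s_i · s_j):
  r[U,U] = 1 (diagonal).
  r[U,V] = 2 / (2.1909 · 2.582) = 2 / 5.6569 = 0.3536
  r[V,V] = 1 (diagonal).

R is symmetric with unit diagonal. Assembling:

R = [[1, 0.3536],
 [0.3536, 1]]


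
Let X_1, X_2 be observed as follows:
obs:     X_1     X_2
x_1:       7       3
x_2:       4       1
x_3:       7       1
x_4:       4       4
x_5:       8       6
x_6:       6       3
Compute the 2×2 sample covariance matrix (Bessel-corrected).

Step 1 — column means:
  mean(X_1) = (7 + 4 + 7 + 4 + 8 + 6) / 6 = 36/6 = 6
  mean(X_2) = (3 + 1 + 1 + 4 + 6 + 3) / 6 = 18/6 = 3

Step 2 — sample covariance S[i,j] = (1/(n-1)) · Σ_k (x_{k,i} - mean_i) · (x_{k,j} - mean_j), with n-1 = 5.
  S[X_1,X_1] = ((1)·(1) + (-2)·(-2) + (1)·(1) + (-2)·(-2) + (2)·(2) + (0)·(0)) / 5 = 14/5 = 2.8
  S[X_1,X_2] = ((1)·(0) + (-2)·(-2) + (1)·(-2) + (-2)·(1) + (2)·(3) + (0)·(0)) / 5 = 6/5 = 1.2
  S[X_2,X_2] = ((0)·(0) + (-2)·(-2) + (-2)·(-2) + (1)·(1) + (3)·(3) + (0)·(0)) / 5 = 18/5 = 3.6

S is symmetric (S[j,i] = S[i,j]). Assembling:

S = [[2.8, 1.2],
 [1.2, 3.6]]


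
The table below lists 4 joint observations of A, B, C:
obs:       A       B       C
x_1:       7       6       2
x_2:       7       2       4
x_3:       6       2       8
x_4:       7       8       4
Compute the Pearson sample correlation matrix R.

Step 1 — column means:
  mean(A) = (7 + 7 + 6 + 7) / 4 = 27/4 = 6.75
  mean(B) = (6 + 2 + 2 + 8) / 4 = 18/4 = 4.5
  mean(C) = (2 + 4 + 8 + 4) / 4 = 18/4 = 4.5

Step 2 — sample variances and covariances s[i,j] = (1/(n-1)) · Σ_k (x_{k,i} - mean_i) · (x_{k,j} - mean_j), with n-1 = 3:
  s[A,A] = ((0.25)·(0.25) + (0.25)·(0.25) + (-0.75)·(-0.75) + (0.25)·(0.25)) / 3 = 0.75/3 = 0.25
  s[A,B] = ((0.25)·(1.5) + (0.25)·(-2.5) + (-0.75)·(-2.5) + (0.25)·(3.5)) / 3 = 2.5/3 = 0.8333
  s[A,C] = ((0.25)·(-2.5) + (0.25)·(-0.5) + (-0.75)·(3.5) + (0.25)·(-0.5)) / 3 = -3.5/3 = -1.1667
  s[B,B] = ((1.5)·(1.5) + (-2.5)·(-2.5) + (-2.5)·(-2.5) + (3.5)·(3.5)) / 3 = 27/3 = 9
  s[B,C] = ((1.5)·(-2.5) + (-2.5)·(-0.5) + (-2.5)·(3.5) + (3.5)·(-0.5)) / 3 = -13/3 = -4.3333
  s[C,C] = ((-2.5)·(-2.5) + (-0.5)·(-0.5) + (3.5)·(3.5) + (-0.5)·(-0.5)) / 3 = 19/3 = 6.3333
  Sample standard deviations s_i = √(s[i,i]):
  s(A) = √(0.25) = 0.5
  s(B) = √(9) = 3
  s(C) = √(6.3333) = 2.5166

Step 3 — r_{ij} = s_{ij} / (s_i · s_j):
  r[A,A] = 1 (diagonal).
  r[A,B] = 0.8333 / (0.5 · 3) = 0.8333 / 1.5 = 0.5556
  r[A,C] = -1.1667 / (0.5 · 2.5166) = -1.1667 / 1.2583 = -0.9272
  r[B,B] = 1 (diagonal).
  r[B,C] = -4.3333 / (3 · 2.5166) = -4.3333 / 7.5498 = -0.574
  r[C,C] = 1 (diagonal).

R is symmetric with unit diagonal. Assembling:

R = [[1, 0.5556, -0.9272],
 [0.5556, 1, -0.574],
 [-0.9272, -0.574, 1]]


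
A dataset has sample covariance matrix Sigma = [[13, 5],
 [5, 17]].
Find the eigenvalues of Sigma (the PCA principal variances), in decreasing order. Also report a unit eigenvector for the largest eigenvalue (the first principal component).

Step 1 — characteristic polynomial of 2×2 Sigma:
  det(Sigma - λI) = λ² - trace · λ + det = 0.
  trace = 13 + 17 = 30, det = 13·17 - (5)² = 196.
Step 2 — discriminant:
  Δ = trace² - 4·det = 900 - 784 = 116.
Step 3 — eigenvalues:
  λ = (trace ± √Δ)/2 = (30 ± 10.7703)/2,
  λ_1 = 20.3852,  λ_2 = 9.6148.

Step 4 — unit eigenvector for λ_1: solve (Sigma - λ_1 I)v = 0. First row:
  (13 - 20.3852)·v_x + (5)·v_y = 0, i.e. (-7.3852)·v_x + (5)·v_y = 0,
  so v ∝ (b, λ_1 - a) = (5, 7.3852) = u.
  ||u|| = √((5)² + (7.3852)²) = √(79.5407) ≈ 8.9186,
  v_1 = u/||u|| ≈ (0.5606, 0.8281) (||v_1|| = 1).

λ_1 = 20.3852,  λ_2 = 9.6148;  v_1 ≈ (0.5606, 0.8281)


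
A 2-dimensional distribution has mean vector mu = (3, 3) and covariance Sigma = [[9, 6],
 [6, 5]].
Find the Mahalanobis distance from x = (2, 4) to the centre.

Step 1 — centre the observation: (x - mu) = (-1, 1).

Step 2 — invert Sigma. det(Sigma) = 9·5 - (6)² = 9.
  Sigma^{-1} = (1/det) · [[d, -b], [-b, a]] = [[0.5556, -0.6667],
 [-0.6667, 1]].

Step 3 — form the quadratic (x - mu)^T · Sigma^{-1} · (x - mu):
  Sigma^{-1} · (x - mu) = (-1.2222, 1.6667).
  (x - mu)^T · [Sigma^{-1} · (x - mu)] = (-1)·(-1.2222) + (1)·(1.6667) = 2.8889.

Step 4 — take square root: d = √(2.8889) ≈ 1.6997.

d(x, mu) = √(2.8889) ≈ 1.6997


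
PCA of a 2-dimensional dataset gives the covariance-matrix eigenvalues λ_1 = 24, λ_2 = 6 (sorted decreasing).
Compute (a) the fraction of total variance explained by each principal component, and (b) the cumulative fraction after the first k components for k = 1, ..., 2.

Step 1 — total variance = trace(Sigma) = Σ λ_i = 24 + 6 = 30.

Step 2 — fraction explained by component i = λ_i / Σ λ:
  PC1: 24/30 = 0.8
  PC2: 6/30 = 0.2

Step 3 — cumulative fraction after k components = (λ_1 + ... + λ_k) / Σ λ:
  k = 1: 24/30 = 0.8
  k = 2: (24 + 6)/30 = 30/30 = 1

Summary (fraction, with percent):

explained: PC1 0.8 (80%), PC2 0.2 (20%);  cumulative: 0.8, 1


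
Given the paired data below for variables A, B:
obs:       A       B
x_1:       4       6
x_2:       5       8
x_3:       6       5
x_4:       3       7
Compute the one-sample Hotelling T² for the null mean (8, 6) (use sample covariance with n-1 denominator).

Step 1 — sample mean vector:
  mean(A) = (4 + 5 + 6 + 3) / 4 = 18/4 = 4.5
  mean(B) = (6 + 8 + 5 + 7) / 4 = 26/4 = 6.5
  x̄ = (4.5, 6.5),  deviation x̄ - mu_0 = (4.5, 6.5) - (8, 6) = (-3.5, 0.5).

Step 2 — sample covariance matrix, S[i,j] = (1/(n-1)) · Σ_k (x_{k,i} - mean_i) · (x_{k,j} - mean_j), divisor n-1 = 3:
  S[A,A] = ((-0.5)·(-0.5) + (0.5)·(0.5) + (1.5)·(1.5) + (-1.5)·(-1.5)) / 3 = 5/3 = 1.6667
  S[A,B] = ((-0.5)·(-0.5) + (0.5)·(1.5) + (1.5)·(-1.5) + (-1.5)·(0.5)) / 3 = -2/3 = -0.6667
  S[B,B] = ((-0.5)·(-0.5) + (1.5)·(1.5) + (-1.5)·(-1.5) + (0.5)·(0.5)) / 3 = 5/3 = 1.6667
  S = [[1.6667, -0.6667],
 [-0.6667, 1.6667]].

Step 3 — invert S. det(S) = 1.6667·1.6667 - (-0.6667)² = 2.3333.
  S^{-1} = (1/det) · [[d, -b], [-b, a]] = [[0.7143, 0.2857],
 [0.2857, 0.7143]].

Step 4 — quadratic form (x̄ - mu_0)^T · S^{-1} · (x̄ - mu_0):
  S^{-1} · (x̄ - mu_0) = (-2.3571, -0.6429),
  (x̄ - mu_0)^T · [...] = (-3.5)·(-2.3571) + (0.5)·(-0.6429) = 7.9286.

Step 5 — scale by n: T² = 4 · 7.9286 = 31.7143.

T² ≈ 31.7143


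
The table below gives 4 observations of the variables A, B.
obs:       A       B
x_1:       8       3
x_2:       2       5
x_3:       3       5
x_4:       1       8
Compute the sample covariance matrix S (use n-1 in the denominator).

Step 1 — column means:
  mean(A) = (8 + 2 + 3 + 1) / 4 = 14/4 = 3.5
  mean(B) = (3 + 5 + 5 + 8) / 4 = 21/4 = 5.25

Step 2 — sample covariance S[i,j] = (1/(n-1)) · Σ_k (x_{k,i} - mean_i) · (x_{k,j} - mean_j), with n-1 = 3.
  S[A,A] = ((4.5)·(4.5) + (-1.5)·(-1.5) + (-0.5)·(-0.5) + (-2.5)·(-2.5)) / 3 = 29/3 = 9.6667
  S[A,B] = ((4.5)·(-2.25) + (-1.5)·(-0.25) + (-0.5)·(-0.25) + (-2.5)·(2.75)) / 3 = -16.5/3 = -5.5
  S[B,B] = ((-2.25)·(-2.25) + (-0.25)·(-0.25) + (-0.25)·(-0.25) + (2.75)·(2.75)) / 3 = 12.75/3 = 4.25

S is symmetric (S[j,i] = S[i,j]). Assembling:

S = [[9.6667, -5.5],
 [-5.5, 4.25]]


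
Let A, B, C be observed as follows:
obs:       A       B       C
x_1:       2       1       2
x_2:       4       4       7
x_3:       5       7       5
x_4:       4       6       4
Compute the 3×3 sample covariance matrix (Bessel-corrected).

Step 1 — column means:
  mean(A) = (2 + 4 + 5 + 4) / 4 = 15/4 = 3.75
  mean(B) = (1 + 4 + 7 + 6) / 4 = 18/4 = 4.5
  mean(C) = (2 + 7 + 5 + 4) / 4 = 18/4 = 4.5

Step 2 — sample covariance S[i,j] = (1/(n-1)) · Σ_k (x_{k,i} - mean_i) · (x_{k,j} - mean_j), with n-1 = 3.
  S[A,A] = ((-1.75)·(-1.75) + (0.25)·(0.25) + (1.25)·(1.25) + (0.25)·(0.25)) / 3 = 4.75/3 = 1.5833
  S[A,B] = ((-1.75)·(-3.5) + (0.25)·(-0.5) + (1.25)·(2.5) + (0.25)·(1.5)) / 3 = 9.5/3 = 3.1667
  S[A,C] = ((-1.75)·(-2.5) + (0.25)·(2.5) + (1.25)·(0.5) + (0.25)·(-0.5)) / 3 = 5.5/3 = 1.8333
  S[B,B] = ((-3.5)·(-3.5) + (-0.5)·(-0.5) + (2.5)·(2.5) + (1.5)·(1.5)) / 3 = 21/3 = 7
  S[B,C] = ((-3.5)·(-2.5) + (-0.5)·(2.5) + (2.5)·(0.5) + (1.5)·(-0.5)) / 3 = 8/3 = 2.6667
  S[C,C] = ((-2.5)·(-2.5) + (2.5)·(2.5) + (0.5)·(0.5) + (-0.5)·(-0.5)) / 3 = 13/3 = 4.3333

S is symmetric (S[j,i] = S[i,j]). Assembling:

S = [[1.5833, 3.1667, 1.8333],
 [3.1667, 7, 2.6667],
 [1.8333, 2.6667, 4.3333]]


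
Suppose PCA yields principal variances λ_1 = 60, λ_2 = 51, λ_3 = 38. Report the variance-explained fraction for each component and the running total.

Step 1 — total variance = trace(Sigma) = Σ λ_i = 60 + 51 + 38 = 149.

Step 2 — fraction explained by component i = λ_i / Σ λ:
  PC1: 60/149 = 0.4027
  PC2: 51/149 = 0.3423
  PC3: 38/149 = 0.255

Step 3 — cumulative fraction after k components = (λ_1 + ... + λ_k) / Σ λ:
  k = 1: 60/149 = 0.4027
  k = 2: (60 + 51)/149 = 111/149 = 0.745
  k = 3: (60 + 51 + 38)/149 = 149/149 = 1

Summary (fraction, with percent):

explained: PC1 0.4027 (40.27%), PC2 0.3423 (34.23%), PC3 0.255 (25.5%);  cumulative: 0.4027, 0.745, 1


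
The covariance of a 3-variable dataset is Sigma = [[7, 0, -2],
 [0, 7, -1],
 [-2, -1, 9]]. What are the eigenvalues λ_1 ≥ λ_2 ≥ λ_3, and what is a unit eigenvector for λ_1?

Step 1 — characteristic polynomial p(λ) = det(λI - Sigma) = λ³ - tr·λ² + c_1·λ - det, where tr = trace, c_1 = sum of the principal 2×2 minors, det = det(Sigma):
  tr = 7 + 7 + 9 = 23,
  c_1 = (7·7 - (0)²) + (7·9 - (-2)²) + (7·9 - (-1)²) = 49 + 59 + 62 = 170,
  det = 7·(7·9 - (-1)²) - (0)·((0)·9 - (-1)·(-2)) + (-2)·((0)·(-1) - 7·(-2)) = 7·(62) - (0)·(-2) + (-2)·(14) = 406.
  So p(λ) = λ³ - 23λ² + 170λ - 406.
Step 2 — look for an integer root (rational root theorem: any rational root is an integer divisor of 406). Testing λ = 7:
  p(7) = 343 - 1127 + 1190 - 406 = 0  ✓
  Dividing out (λ - 7): p(λ) = (λ - 7)(λ² - 16λ + 58).
Step 3 — remaining eigenvalues from the quadratic λ² - 16λ + 58 = 0:
  Δ = 16² - 4·58 = 256 - 232 = 24,  λ = (16 ± √24)/2 = (16 ± 4.899)/2 ≈ 10.4495 or 5.5505.
  Sorted: λ_1 = 10.4495,  λ_2 = 7,  λ_3 = 5.5505  (check: sum = 23 = tr ✓).

Step 4 — unit eigenvector for λ_1 ≈ 10.4495: v spans the null space of (Sigma - λ_1 I), whose rows are
  r_1 = (-3.4495, 0, -2),  r_2 = (0, -3.4495, -1),  r_3 = (-2, -1, -1.4495).
  v is orthogonal to every row, so take v ∝ r_1 × r_2 = ((0)·(-1) - (-2)·(-3.4495), (-2)·(0) - (-3.4495)·(-1), (-3.4495)·(-3.4495) - (0)·(0)) ≈ (-6.899, -3.4495, 11.899).
  Rescale (multiply by -1 so the first nonzero entry is positive): u = (6.899, 3.4495, -11.899).
  ||u|| = √((6.899)² + (3.4495)² + (-11.899)²) = √(201.0806) ≈ 14.1803,  v_1 = u/||u|| ≈ (0.4865, 0.2433, -0.8391) (||v_1|| = 1).

λ_1 = 10.4495,  λ_2 = 7,  λ_3 = 5.5505;  v_1 ≈ (0.4865, 0.2433, -0.8391)


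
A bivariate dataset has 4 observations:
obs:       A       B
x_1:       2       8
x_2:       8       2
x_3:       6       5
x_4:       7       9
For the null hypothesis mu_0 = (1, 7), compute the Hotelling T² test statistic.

Step 1 — sample mean vector:
  mean(A) = (2 + 8 + 6 + 7) / 4 = 23/4 = 5.75
  mean(B) = (8 + 2 + 5 + 9) / 4 = 24/4 = 6
  x̄ = (5.75, 6),  deviation x̄ - mu_0 = (5.75, 6) - (1, 7) = (4.75, -1).

Step 2 — sample covariance matrix, S[i,j] = (1/(n-1)) · Σ_k (x_{k,i} - mean_i) · (x_{k,j} - mean_j), divisor n-1 = 3:
  S[A,A] = ((-3.75)·(-3.75) + (2.25)·(2.25) + (0.25)·(0.25) + (1.25)·(1.25)) / 3 = 20.75/3 = 6.9167
  S[A,B] = ((-3.75)·(2) + (2.25)·(-4) + (0.25)·(-1) + (1.25)·(3)) / 3 = -13/3 = -4.3333
  S[B,B] = ((2)·(2) + (-4)·(-4) + (-1)·(-1) + (3)·(3)) / 3 = 30/3 = 10
  S = [[6.9167, -4.3333],
 [-4.3333, 10]].

Step 3 — invert S. det(S) = 6.9167·10 - (-4.3333)² = 50.3889.
  S^{-1} = (1/det) · [[d, -b], [-b, a]] = [[0.1985, 0.086],
 [0.086, 0.1373]].

Step 4 — quadratic form (x̄ - mu_0)^T · S^{-1} · (x̄ - mu_0):
  S^{-1} · (x̄ - mu_0) = (0.8567, 0.2712),
  (x̄ - mu_0)^T · [...] = (4.75)·(0.8567) + (-1)·(0.2712) = 3.798.

Step 5 — scale by n: T² = 4 · 3.798 = 15.1918.

T² ≈ 15.1918


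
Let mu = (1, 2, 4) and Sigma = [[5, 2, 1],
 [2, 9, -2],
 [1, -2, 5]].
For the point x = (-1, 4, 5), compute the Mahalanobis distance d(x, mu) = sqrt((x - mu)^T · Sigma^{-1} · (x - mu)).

Step 1 — centre the observation: (x - mu) = (-2, 2, 1).

Step 2 — invert Sigma (cofactor / det for 3×3, or solve directly):
  Sigma^{-1} = [[0.244, -0.0714, -0.0774],
 [-0.0714, 0.1429, 0.0714],
 [-0.0774, 0.0714, 0.244]].

Step 3 — form the quadratic (x - mu)^T · Sigma^{-1} · (x - mu):
  Sigma^{-1} · (x - mu) = (-0.7083, 0.5, 0.5417).
  (x - mu)^T · [Sigma^{-1} · (x - mu)] = (-2)·(-0.7083) + (2)·(0.5) + (1)·(0.5417) = 2.9583.

Step 4 — take square root: d = √(2.9583) ≈ 1.72.

d(x, mu) = √(2.9583) ≈ 1.72


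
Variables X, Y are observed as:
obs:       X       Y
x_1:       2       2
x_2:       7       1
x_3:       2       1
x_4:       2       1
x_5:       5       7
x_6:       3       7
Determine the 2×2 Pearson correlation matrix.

Step 1 — column means:
  mean(X) = (2 + 7 + 2 + 2 + 5 + 3) / 6 = 21/6 = 3.5
  mean(Y) = (2 + 1 + 1 + 1 + 7 + 7) / 6 = 19/6 = 3.1667

Step 2 — sample variances and covariances s[i,j] = (1/(n-1)) · Σ_k (x_{k,i} - mean_i) · (x_{k,j} - mean_j), with n-1 = 5:
  s[X,X] = ((-1.5)·(-1.5) + (3.5)·(3.5) + (-1.5)·(-1.5) + (-1.5)·(-1.5) + (1.5)·(1.5) + (-0.5)·(-0.5)) / 5 = 21.5/5 = 4.3
  s[X,Y] = ((-1.5)·(-1.1667) + (3.5)·(-2.1667) + (-1.5)·(-2.1667) + (-1.5)·(-2.1667) + (1.5)·(3.8333) + (-0.5)·(3.8333)) / 5 = 4.5/5 = 0.9
  s[Y,Y] = ((-1.1667)·(-1.1667) + (-2.1667)·(-2.1667) + (-2.1667)·(-2.1667) + (-2.1667)·(-2.1667) + (3.8333)·(3.8333) + (3.8333)·(3.8333)) / 5 = 44.8333/5 = 8.9667
  Sample standard deviations s_i = √(s[i,i]):
  s(X) = √(4.3) = 2.0736
  s(Y) = √(8.9667) = 2.9944

Step 3 — r_{ij} = s_{ij} / (s_i · s_j):
  r[X,X] = 1 (diagonal).
  r[X,Y] = 0.9 / (2.0736 · 2.9944) = 0.9 / 6.2094 = 0.1449
  r[Y,Y] = 1 (diagonal).

R is symmetric with unit diagonal. Assembling:

R = [[1, 0.1449],
 [0.1449, 1]]


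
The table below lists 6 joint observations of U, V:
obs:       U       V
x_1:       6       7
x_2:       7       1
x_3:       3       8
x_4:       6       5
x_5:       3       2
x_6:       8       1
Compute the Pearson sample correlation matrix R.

Step 1 — column means:
  mean(U) = (6 + 7 + 3 + 6 + 3 + 8) / 6 = 33/6 = 5.5
  mean(V) = (7 + 1 + 8 + 5 + 2 + 1) / 6 = 24/6 = 4

Step 2 — sample variances and covariances s[i,j] = (1/(n-1)) · Σ_k (x_{k,i} - mean_i) · (x_{k,j} - mean_j), with n-1 = 5:
  s[U,U] = ((0.5)·(0.5) + (1.5)·(1.5) + (-2.5)·(-2.5) + (0.5)·(0.5) + (-2.5)·(-2.5) + (2.5)·(2.5)) / 5 = 21.5/5 = 4.3
  s[U,V] = ((0.5)·(3) + (1.5)·(-3) + (-2.5)·(4) + (0.5)·(1) + (-2.5)·(-2) + (2.5)·(-3)) / 5 = -15/5 = -3
  s[V,V] = ((3)·(3) + (-3)·(-3) + (4)·(4) + (1)·(1) + (-2)·(-2) + (-3)·(-3)) / 5 = 48/5 = 9.6
  Sample standard deviations s_i = √(s[i,i]):
  s(U) = √(4.3) = 2.0736
  s(V) = √(9.6) = 3.0984

Step 3 — r_{ij} = s_{ij} / (s_i · s_j):
  r[U,U] = 1 (diagonal).
  r[U,V] = -3 / (2.0736 · 3.0984) = -3 / 6.425 = -0.4669
  r[V,V] = 1 (diagonal).

R is symmetric with unit diagonal. Assembling:

R = [[1, -0.4669],
 [-0.4669, 1]]


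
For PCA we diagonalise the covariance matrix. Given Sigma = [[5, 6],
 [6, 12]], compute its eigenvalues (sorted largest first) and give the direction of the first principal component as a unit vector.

Step 1 — characteristic polynomial of 2×2 Sigma:
  det(Sigma - λI) = λ² - trace · λ + det = 0.
  trace = 5 + 12 = 17, det = 5·12 - (6)² = 24.
Step 2 — discriminant:
  Δ = trace² - 4·det = 289 - 96 = 193.
Step 3 — eigenvalues:
  λ = (trace ± √Δ)/2 = (17 ± 13.8924)/2,
  λ_1 = 15.4462,  λ_2 = 1.5538.

Step 4 — unit eigenvector for λ_1: solve (Sigma - λ_1 I)v = 0. First row:
  (5 - 15.4462)·v_x + (6)·v_y = 0, i.e. (-10.4462)·v_x + (6)·v_y = 0,
  so v ∝ (b, λ_1 - a) = (6, 10.4462) = u.
  ||u|| = √((6)² + (10.4462)²) = √(145.1236) ≈ 12.0467,
  v_1 = u/||u|| ≈ (0.4981, 0.8671) (||v_1|| = 1).

λ_1 = 15.4462,  λ_2 = 1.5538;  v_1 ≈ (0.4981, 0.8671)


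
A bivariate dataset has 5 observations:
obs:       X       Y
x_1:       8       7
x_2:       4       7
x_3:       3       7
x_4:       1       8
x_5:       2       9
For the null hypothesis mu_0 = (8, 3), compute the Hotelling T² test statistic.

Step 1 — sample mean vector:
  mean(X) = (8 + 4 + 3 + 1 + 2) / 5 = 18/5 = 3.6
  mean(Y) = (7 + 7 + 7 + 8 + 9) / 5 = 38/5 = 7.6
  x̄ = (3.6, 7.6),  deviation x̄ - mu_0 = (3.6, 7.6) - (8, 3) = (-4.4, 4.6).

Step 2 — sample covariance matrix, S[i,j] = (1/(n-1)) · Σ_k (x_{k,i} - mean_i) · (x_{k,j} - mean_j), divisor n-1 = 4:
  S[X,X] = ((4.4)·(4.4) + (0.4)·(0.4) + (-0.6)·(-0.6) + (-2.6)·(-2.6) + (-1.6)·(-1.6)) / 4 = 29.2/4 = 7.3
  S[X,Y] = ((4.4)·(-0.6) + (0.4)·(-0.6) + (-0.6)·(-0.6) + (-2.6)·(0.4) + (-1.6)·(1.4)) / 4 = -5.8/4 = -1.45
  S[Y,Y] = ((-0.6)·(-0.6) + (-0.6)·(-0.6) + (-0.6)·(-0.6) + (0.4)·(0.4) + (1.4)·(1.4)) / 4 = 3.2/4 = 0.8
  S = [[7.3, -1.45],
 [-1.45, 0.8]].

Step 3 — invert S. det(S) = 7.3·0.8 - (-1.45)² = 3.7375.
  S^{-1} = (1/det) · [[d, -b], [-b, a]] = [[0.214, 0.388],
 [0.388, 1.9532]].

Step 4 — quadratic form (x̄ - mu_0)^T · S^{-1} · (x̄ - mu_0):
  S^{-1} · (x̄ - mu_0) = (0.8428, 7.2776),
  (x̄ - mu_0)^T · [...] = (-4.4)·(0.8428) + (4.6)·(7.2776) = 29.7686.

Step 5 — scale by n: T² = 5 · 29.7686 = 148.8428.

T² ≈ 148.8428


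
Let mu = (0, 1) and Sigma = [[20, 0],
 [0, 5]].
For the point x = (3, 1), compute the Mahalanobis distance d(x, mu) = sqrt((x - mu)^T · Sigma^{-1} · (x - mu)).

Step 1 — centre the observation: (x - mu) = (3, 0).

Step 2 — invert Sigma. det(Sigma) = 20·5 - (0)² = 100.
  Sigma^{-1} = (1/det) · [[d, -b], [-b, a]] = [[0.05, 0],
 [0, 0.2]].

Step 3 — form the quadratic (x - mu)^T · Sigma^{-1} · (x - mu):
  Sigma^{-1} · (x - mu) = (0.15, 0).
  (x - mu)^T · [Sigma^{-1} · (x - mu)] = (3)·(0.15) + (0)·(0) = 0.45.

Step 4 — take square root: d = √(0.45) ≈ 0.6708.

d(x, mu) = √(0.45) ≈ 0.6708


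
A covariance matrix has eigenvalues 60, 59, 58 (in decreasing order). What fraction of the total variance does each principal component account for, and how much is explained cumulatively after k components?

Step 1 — total variance = trace(Sigma) = Σ λ_i = 60 + 59 + 58 = 177.

Step 2 — fraction explained by component i = λ_i / Σ λ:
  PC1: 60/177 = 0.339
  PC2: 59/177 = 0.3333
  PC3: 58/177 = 0.3277

Step 3 — cumulative fraction after k components = (λ_1 + ... + λ_k) / Σ λ:
  k = 1: 60/177 = 0.339
  k = 2: (60 + 59)/177 = 119/177 = 0.6723
  k = 3: (60 + 59 + 58)/177 = 177/177 = 1

Summary (fraction, with percent):

explained: PC1 0.339 (33.9%), PC2 0.3333 (33.33%), PC3 0.3277 (32.77%);  cumulative: 0.339, 0.6723, 1


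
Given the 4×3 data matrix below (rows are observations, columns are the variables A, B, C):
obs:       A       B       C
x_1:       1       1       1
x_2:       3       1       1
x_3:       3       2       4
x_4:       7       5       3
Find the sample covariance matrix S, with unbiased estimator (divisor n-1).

Step 1 — column means:
  mean(A) = (1 + 3 + 3 + 7) / 4 = 14/4 = 3.5
  mean(B) = (1 + 1 + 2 + 5) / 4 = 9/4 = 2.25
  mean(C) = (1 + 1 + 4 + 3) / 4 = 9/4 = 2.25

Step 2 — sample covariance S[i,j] = (1/(n-1)) · Σ_k (x_{k,i} - mean_i) · (x_{k,j} - mean_j), with n-1 = 3.
  S[A,A] = ((-2.5)·(-2.5) + (-0.5)·(-0.5) + (-0.5)·(-0.5) + (3.5)·(3.5)) / 3 = 19/3 = 6.3333
  S[A,B] = ((-2.5)·(-1.25) + (-0.5)·(-1.25) + (-0.5)·(-0.25) + (3.5)·(2.75)) / 3 = 13.5/3 = 4.5
  S[A,C] = ((-2.5)·(-1.25) + (-0.5)·(-1.25) + (-0.5)·(1.75) + (3.5)·(0.75)) / 3 = 5.5/3 = 1.8333
  S[B,B] = ((-1.25)·(-1.25) + (-1.25)·(-1.25) + (-0.25)·(-0.25) + (2.75)·(2.75)) / 3 = 10.75/3 = 3.5833
  S[B,C] = ((-1.25)·(-1.25) + (-1.25)·(-1.25) + (-0.25)·(1.75) + (2.75)·(0.75)) / 3 = 4.75/3 = 1.5833
  S[C,C] = ((-1.25)·(-1.25) + (-1.25)·(-1.25) + (1.75)·(1.75) + (0.75)·(0.75)) / 3 = 6.75/3 = 2.25

S is symmetric (S[j,i] = S[i,j]). Assembling:

S = [[6.3333, 4.5, 1.8333],
 [4.5, 3.5833, 1.5833],
 [1.8333, 1.5833, 2.25]]


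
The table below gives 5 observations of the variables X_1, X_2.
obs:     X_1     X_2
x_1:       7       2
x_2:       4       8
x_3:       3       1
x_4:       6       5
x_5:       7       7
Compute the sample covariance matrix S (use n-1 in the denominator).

Step 1 — column means:
  mean(X_1) = (7 + 4 + 3 + 6 + 7) / 5 = 27/5 = 5.4
  mean(X_2) = (2 + 8 + 1 + 5 + 7) / 5 = 23/5 = 4.6

Step 2 — sample covariance S[i,j] = (1/(n-1)) · Σ_k (x_{k,i} - mean_i) · (x_{k,j} - mean_j), with n-1 = 4.
  S[X_1,X_1] = ((1.6)·(1.6) + (-1.4)·(-1.4) + (-2.4)·(-2.4) + (0.6)·(0.6) + (1.6)·(1.6)) / 4 = 13.2/4 = 3.3
  S[X_1,X_2] = ((1.6)·(-2.6) + (-1.4)·(3.4) + (-2.4)·(-3.6) + (0.6)·(0.4) + (1.6)·(2.4)) / 4 = 3.8/4 = 0.95
  S[X_2,X_2] = ((-2.6)·(-2.6) + (3.4)·(3.4) + (-3.6)·(-3.6) + (0.4)·(0.4) + (2.4)·(2.4)) / 4 = 37.2/4 = 9.3

S is symmetric (S[j,i] = S[i,j]). Assembling:

S = [[3.3, 0.95],
 [0.95, 9.3]]


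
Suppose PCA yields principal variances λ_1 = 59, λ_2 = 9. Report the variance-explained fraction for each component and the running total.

Step 1 — total variance = trace(Sigma) = Σ λ_i = 59 + 9 = 68.

Step 2 — fraction explained by component i = λ_i / Σ λ:
  PC1: 59/68 = 0.8676
  PC2: 9/68 = 0.1324

Step 3 — cumulative fraction after k components = (λ_1 + ... + λ_k) / Σ λ:
  k = 1: 59/68 = 0.8676
  k = 2: (59 + 9)/68 = 68/68 = 1

Summary (fraction, with percent):

explained: PC1 0.8676 (86.76%), PC2 0.1324 (13.24%);  cumulative: 0.8676, 1


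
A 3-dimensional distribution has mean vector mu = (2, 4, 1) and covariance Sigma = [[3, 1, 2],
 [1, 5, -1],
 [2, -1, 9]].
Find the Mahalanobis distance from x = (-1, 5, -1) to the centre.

Step 1 — centre the observation: (x - mu) = (-3, 1, -2).

Step 2 — invert Sigma (cofactor / det for 3×3, or solve directly):
  Sigma^{-1} = [[0.4444, -0.1111, -0.1111],
 [-0.1111, 0.2323, 0.0505],
 [-0.1111, 0.0505, 0.1414]].

Step 3 — form the quadratic (x - mu)^T · Sigma^{-1} · (x - mu):
  Sigma^{-1} · (x - mu) = (-1.2222, 0.4646, 0.101).
  (x - mu)^T · [Sigma^{-1} · (x - mu)] = (-3)·(-1.2222) + (1)·(0.4646) + (-2)·(0.101) = 3.9293.

Step 4 — take square root: d = √(3.9293) ≈ 1.9822.

d(x, mu) = √(3.9293) ≈ 1.9822


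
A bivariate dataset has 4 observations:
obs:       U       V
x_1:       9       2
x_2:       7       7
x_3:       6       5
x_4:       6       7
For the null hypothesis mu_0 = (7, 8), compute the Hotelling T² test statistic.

Step 1 — sample mean vector:
  mean(U) = (9 + 7 + 6 + 6) / 4 = 28/4 = 7
  mean(V) = (2 + 7 + 5 + 7) / 4 = 21/4 = 5.25
  x̄ = (7, 5.25),  deviation x̄ - mu_0 = (7, 5.25) - (7, 8) = (0, -2.75).

Step 2 — sample covariance matrix, S[i,j] = (1/(n-1)) · Σ_k (x_{k,i} - mean_i) · (x_{k,j} - mean_j), divisor n-1 = 3:
  S[U,U] = ((2)·(2) + (0)·(0) + (-1)·(-1) + (-1)·(-1)) / 3 = 6/3 = 2
  S[U,V] = ((2)·(-3.25) + (0)·(1.75) + (-1)·(-0.25) + (-1)·(1.75)) / 3 = -8/3 = -2.6667
  S[V,V] = ((-3.25)·(-3.25) + (1.75)·(1.75) + (-0.25)·(-0.25) + (1.75)·(1.75)) / 3 = 16.75/3 = 5.5833
  S = [[2, -2.6667],
 [-2.6667, 5.5833]].

Step 3 — invert S. det(S) = 2·5.5833 - (-2.6667)² = 4.0556.
  S^{-1} = (1/det) · [[d, -b], [-b, a]] = [[1.3767, 0.6575],
 [0.6575, 0.4932]].

Step 4 — quadratic form (x̄ - mu_0)^T · S^{-1} · (x̄ - mu_0):
  S^{-1} · (x̄ - mu_0) = (-1.8082, -1.3562),
  (x̄ - mu_0)^T · [...] = (0)·(-1.8082) + (-2.75)·(-1.3562) = 3.7295.

Step 5 — scale by n: T² = 4 · 3.7295 = 14.9178.

T² ≈ 14.9178


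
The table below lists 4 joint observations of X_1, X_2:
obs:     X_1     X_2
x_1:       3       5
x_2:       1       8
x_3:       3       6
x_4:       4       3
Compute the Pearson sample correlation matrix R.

Step 1 — column means:
  mean(X_1) = (3 + 1 + 3 + 4) / 4 = 11/4 = 2.75
  mean(X_2) = (5 + 8 + 6 + 3) / 4 = 22/4 = 5.5

Step 2 — sample variances and covariances s[i,j] = (1/(n-1)) · Σ_k (x_{k,i} - mean_i) · (x_{k,j} - mean_j), with n-1 = 3:
  s[X_1,X_1] = ((0.25)·(0.25) + (-1.75)·(-1.75) + (0.25)·(0.25) + (1.25)·(1.25)) / 3 = 4.75/3 = 1.5833
  s[X_1,X_2] = ((0.25)·(-0.5) + (-1.75)·(2.5) + (0.25)·(0.5) + (1.25)·(-2.5)) / 3 = -7.5/3 = -2.5
  s[X_2,X_2] = ((-0.5)·(-0.5) + (2.5)·(2.5) + (0.5)·(0.5) + (-2.5)·(-2.5)) / 3 = 13/3 = 4.3333
  Sample standard deviations s_i = √(s[i,i]):
  s(X_1) = √(1.5833) = 1.2583
  s(X_2) = √(4.3333) = 2.0817

Step 3 — r_{ij} = s_{ij} / (s_i · s_j):
  r[X_1,X_1] = 1 (diagonal).
  r[X_1,X_2] = -2.5 / (1.2583 · 2.0817) = -2.5 / 2.6194 = -0.9544
  r[X_2,X_2] = 1 (diagonal).

R is symmetric with unit diagonal. Assembling:

R = [[1, -0.9544],
 [-0.9544, 1]]


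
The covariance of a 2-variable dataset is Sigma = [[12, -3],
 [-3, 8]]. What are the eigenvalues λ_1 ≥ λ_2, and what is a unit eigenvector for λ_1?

Step 1 — characteristic polynomial of 2×2 Sigma:
  det(Sigma - λI) = λ² - trace · λ + det = 0.
  trace = 12 + 8 = 20, det = 12·8 - (-3)² = 87.
Step 2 — discriminant:
  Δ = trace² - 4·det = 400 - 348 = 52.
Step 3 — eigenvalues:
  λ = (trace ± √Δ)/2 = (20 ± 7.2111)/2,
  λ_1 = 13.6056,  λ_2 = 6.3944.

Step 4 — unit eigenvector for λ_1: solve (Sigma - λ_1 I)v = 0. First row:
  (12 - 13.6056)·v_x + (-3)·v_y = 0, i.e. (-1.6056)·v_x + (-3)·v_y = 0,
  so v ∝ (b, λ_1 - a) = (-3, 1.6056); multiply by -1 so the first entry is positive: u = (3, -1.6056).
  ||u|| = √((3)² + (-1.6056)²) = √(11.5778) ≈ 3.4026,
  v_1 = u/||u|| ≈ (0.8817, -0.4719) (||v_1|| = 1).

λ_1 = 13.6056,  λ_2 = 6.3944;  v_1 ≈ (0.8817, -0.4719)


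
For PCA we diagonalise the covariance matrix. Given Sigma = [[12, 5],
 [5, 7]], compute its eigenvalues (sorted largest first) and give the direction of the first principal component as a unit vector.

Step 1 — characteristic polynomial of 2×2 Sigma:
  det(Sigma - λI) = λ² - trace · λ + det = 0.
  trace = 12 + 7 = 19, det = 12·7 - (5)² = 59.
Step 2 — discriminant:
  Δ = trace² - 4·det = 361 - 236 = 125.
Step 3 — eigenvalues:
  λ = (trace ± √Δ)/2 = (19 ± 11.1803)/2,
  λ_1 = 15.0902,  λ_2 = 3.9098.

Step 4 — unit eigenvector for λ_1: solve (Sigma - λ_1 I)v = 0. First row:
  (12 - 15.0902)·v_x + (5)·v_y = 0, i.e. (-3.0902)·v_x + (5)·v_y = 0,
  so v ∝ (b, λ_1 - a) = (5, 3.0902) = u.
  ||u|| = √((5)² + (3.0902)²) = √(34.5492) ≈ 5.8779,
  v_1 = u/||u|| ≈ (0.8507, 0.5257) (||v_1|| = 1).

λ_1 = 15.0902,  λ_2 = 3.9098;  v_1 ≈ (0.8507, 0.5257)
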